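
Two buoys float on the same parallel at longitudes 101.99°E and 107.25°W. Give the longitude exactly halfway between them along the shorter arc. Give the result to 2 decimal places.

Signed shortest Δλ from +101.99° to -107.25° is +150.76°.
Midpoint longitude = +101.99° + (+150.76°)/2 = +101.99° + 75.38° = +177.37°.
(The naïve average (+101.99 + -107.25)/2 = -2.63° is on the wrong side of the globe.)

177.37°E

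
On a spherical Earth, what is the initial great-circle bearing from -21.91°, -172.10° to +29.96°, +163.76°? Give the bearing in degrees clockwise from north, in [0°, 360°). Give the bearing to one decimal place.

Δλ = 163.76 − -172.10 = 335.86°; wrapped into (−180°, 180°]: -24.14°.
θ = atan2( sin Δλ · cos φ₂ , cos φ₁ · sin φ₂ − sin φ₁ · cos φ₂ · cos Δλ )
  = atan2(-0.35432, 0.75834) = -25.043° → normalised to [0°, 360°): 334.957°.

335.0°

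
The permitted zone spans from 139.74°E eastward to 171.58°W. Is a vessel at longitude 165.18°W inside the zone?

Band width going east from +139.74° to -171.58°: ((-171.58 − 139.74) mod 360) = 48.68°.
Offset of -165.18° east of the west edge: ((-165.18 − 139.74) mod 360) = 55.08°.
55.08° > 48.68° ⇒ outside.

No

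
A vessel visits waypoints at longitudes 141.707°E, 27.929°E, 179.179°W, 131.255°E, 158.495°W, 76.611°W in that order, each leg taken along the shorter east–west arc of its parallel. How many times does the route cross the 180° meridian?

3

Leg 1: +141.707° → +27.929°, shortest Δλ = -113.778° (west) — does not cross 180°.
Leg 2: +27.929° → -179.179°, shortest Δλ = 152.892° (east) — crosses 180°.
Leg 3: -179.179° → +131.255°, shortest Δλ = -49.566° (west) — crosses 180°.
Leg 4: +131.255° → -158.495°, shortest Δλ = 70.25° (east) — crosses 180°.
Leg 5: -158.495° → -76.611°, shortest Δλ = 81.884° (east) — does not cross 180°.
Total crossings: 3.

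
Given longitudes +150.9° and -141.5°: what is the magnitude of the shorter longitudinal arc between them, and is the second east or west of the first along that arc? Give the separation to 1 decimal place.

67.6° east

Raw difference: -141.5 − 150.9 = -292.4°.
Normalise into (−180°, 180°]: -292.4° + 360° = 67.6°.
Positive ⇒ the second point lies to the east; separation 67.6°.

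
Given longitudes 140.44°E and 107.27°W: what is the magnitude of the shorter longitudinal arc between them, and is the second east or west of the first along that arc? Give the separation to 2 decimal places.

112.29° east

Raw difference: -107.27 − 140.44 = -247.71°.
Normalise into (−180°, 180°]: -247.71° + 360° = 112.29°.
Positive ⇒ the second point lies to the east; separation 112.29°.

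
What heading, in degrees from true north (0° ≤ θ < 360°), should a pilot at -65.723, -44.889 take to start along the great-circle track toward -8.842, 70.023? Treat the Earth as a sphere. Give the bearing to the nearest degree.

116°

Δλ = 70.023 − -44.889 = 114.912°.
θ = atan2( sin Δλ · cos φ₂ , cos φ₁ · sin φ₂ − sin φ₁ · cos φ₂ · cos Δλ )
  = atan2(0.89618, -0.44261) = 116.284° → normalised to [0°, 360°): 116.284°.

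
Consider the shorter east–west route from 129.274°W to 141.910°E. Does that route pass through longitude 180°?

Yes

Naïve |141.910 − -129.274| = 271.184° > 180°, so the shorter arc goes the other way round — across 180°.
Signed shortest Δλ = ((141.910 − -129.274 + 180) mod 360) − 180 = -88.816°.
Going west by 88.816° from -129.274° passes through 180° before reaching +141.910°.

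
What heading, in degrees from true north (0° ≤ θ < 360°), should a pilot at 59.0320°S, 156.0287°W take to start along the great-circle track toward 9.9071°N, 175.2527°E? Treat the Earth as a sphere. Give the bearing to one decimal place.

330.3°

Δλ = 175.2527 − -156.0287 = 331.2814°; wrapped into (−180°, 180°]: -28.7186°.
θ = atan2( sin Δλ · cos φ₂ , cos φ₁ · sin φ₂ − sin φ₁ · cos φ₂ · cos Δλ )
  = atan2(-0.47334, 0.82930) = -29.717° → normalised to [0°, 360°): 330.283°.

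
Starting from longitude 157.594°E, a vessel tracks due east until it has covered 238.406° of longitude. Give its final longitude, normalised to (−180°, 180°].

36.000°E

Start at +157.594°; shift +238.406° → +396.000°.
+396.000° lies outside (−180°, 180°]; subtract 360° → +36.000°.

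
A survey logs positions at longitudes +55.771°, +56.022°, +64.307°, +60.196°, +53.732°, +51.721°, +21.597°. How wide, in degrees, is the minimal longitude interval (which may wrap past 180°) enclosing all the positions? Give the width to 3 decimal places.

Sort the longitudes: +21.597°, +51.721°, +53.732°, +55.771°, +56.022°, +60.196°, +64.307°.
Eastward gaps between consecutive values (wrapping around): 30.124°, 2.011°, 2.039°, 0.251°, 4.174°, 4.111°, 317.290°.
Largest gap = 317.290° ⇒ minimal covering band is its complement: 360° − 317.290° = 42.710°.
Band runs from +21.597° eastward to +64.307°.

42.710°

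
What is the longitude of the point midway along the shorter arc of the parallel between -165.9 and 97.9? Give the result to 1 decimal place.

+146.0°

Signed shortest Δλ from -165.9° to +97.9° is -96.2°.
Midpoint longitude = -165.9° + (-96.2°)/2 = -165.9° − 48.1° = -214.0°.
Normalise into (−180°, 180°]: +146.0°.
(The naïve average (-165.9 + +97.9)/2 = -34.0° is on the wrong side of the globe.)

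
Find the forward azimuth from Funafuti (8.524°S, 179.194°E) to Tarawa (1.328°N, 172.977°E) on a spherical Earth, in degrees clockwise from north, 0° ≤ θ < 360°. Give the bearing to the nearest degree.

Δλ = 172.977 − 179.194 = -6.217°.
θ = atan2( sin Δλ · cos φ₂ , cos φ₁ · sin φ₂ − sin φ₁ · cos φ₂ · cos Δλ )
  = atan2(-0.10827, 0.17023) = -32.456° → normalised to [0°, 360°): 327.544°.

328°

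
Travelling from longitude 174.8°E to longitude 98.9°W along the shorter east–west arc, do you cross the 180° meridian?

Naïve |-98.9 − 174.8| = 273.7° > 180°, so the shorter arc goes the other way round — across 180°.
Signed shortest Δλ = ((-98.9 − 174.8 + 180) mod 360) − 180 = 86.3°.
Going east by 86.3° from +174.8° passes through 180° before reaching -98.9°.

Yes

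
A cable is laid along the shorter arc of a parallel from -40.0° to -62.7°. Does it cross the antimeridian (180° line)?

Signed shortest Δλ = ((-62.7 − -40.0 + 180) mod 360) − 180 = -22.7°.
Going west by 22.7° from -40.0° reaches -62.7° without touching 180°.

No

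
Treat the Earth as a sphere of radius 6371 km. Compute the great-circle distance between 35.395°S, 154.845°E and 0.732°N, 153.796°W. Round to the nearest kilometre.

Δλ = -153.796 − 154.845 = -308.641°; wrapped into (−180°, 180°]: 51.359°.
Δφ = 0.732 − -35.395 = 36.127°.
a = sin²(Δφ/2) + cos φ₁ · cos φ₂ · sin²(Δλ/2) = 0.249206.
c = 2·atan2(√a, √(1−a)) = 1.04536 rad → d = 6371·c ≈ 6660.01 km.

6660 km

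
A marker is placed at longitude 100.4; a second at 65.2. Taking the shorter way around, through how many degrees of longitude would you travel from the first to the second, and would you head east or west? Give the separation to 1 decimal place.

35.2° west

Raw difference: 65.2 − 100.4 = -35.2°.
Normalise into (−180°, 180°]: -35.2° stays -35.2°.
Negative ⇒ the second point lies to the west; separation 35.2°.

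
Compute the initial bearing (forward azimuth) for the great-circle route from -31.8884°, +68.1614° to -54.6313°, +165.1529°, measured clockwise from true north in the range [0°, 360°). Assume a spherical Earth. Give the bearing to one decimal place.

141.8°

Δλ = 165.1529 − 68.1614 = 96.9915°.
θ = atan2( sin Δλ · cos φ₂ , cos φ₁ · sin φ₂ − sin φ₁ · cos φ₂ · cos Δλ )
  = atan2(0.57453, -0.72960) = 141.781° → normalised to [0°, 360°): 141.781°.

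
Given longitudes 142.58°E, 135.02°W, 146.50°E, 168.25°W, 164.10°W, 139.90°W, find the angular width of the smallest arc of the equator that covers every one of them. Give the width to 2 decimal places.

Sort the longitudes: -168.25°, -164.10°, -139.90°, -135.02°, +142.58°, +146.50°.
Eastward gaps between consecutive values (wrapping around): 4.15°, 24.20°, 4.88°, 277.60°, 3.92°, 45.25°.
Largest gap = 277.60° ⇒ minimal covering band is its complement: 360° − 277.60° = 82.40°.
Band runs from +142.58° eastward to -135.02°, crossing the antimeridian.

82.40°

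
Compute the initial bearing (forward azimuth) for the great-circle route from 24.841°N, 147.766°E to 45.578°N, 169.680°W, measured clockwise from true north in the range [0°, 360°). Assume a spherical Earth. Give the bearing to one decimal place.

47.6°

Δλ = -169.680 − 147.766 = -317.446°; wrapped into (−180°, 180°]: 42.554°.
θ = atan2( sin Δλ · cos φ₂ , cos φ₁ · sin φ₂ − sin φ₁ · cos φ₂ · cos Δλ )
  = atan2(0.47336, 0.43152) = 47.647° → normalised to [0°, 360°): 47.647°.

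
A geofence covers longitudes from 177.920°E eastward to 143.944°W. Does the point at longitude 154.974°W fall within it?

Band width going east from +177.920° to -143.944°: ((-143.944 − 177.920) mod 360) = 38.136°.
Offset of -154.974° east of the west edge: ((-154.974 − 177.920) mod 360) = 27.106°.
27.106° ≤ 38.136° ⇒ inside.

Yes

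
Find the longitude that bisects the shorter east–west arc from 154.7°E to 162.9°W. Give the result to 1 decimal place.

175.9°E

Signed shortest Δλ from +154.7° to -162.9° is +42.4°.
Midpoint longitude = +154.7° + (+42.4°)/2 = +154.7° + 21.2° = +175.9°.
(The naïve average (+154.7 + -162.9)/2 = -4.1° is on the wrong side of the globe.)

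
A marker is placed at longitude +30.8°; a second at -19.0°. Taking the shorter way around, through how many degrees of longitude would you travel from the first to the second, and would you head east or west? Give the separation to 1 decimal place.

49.8° west

Raw difference: -19.0 − 30.8 = -49.8°.
Normalise into (−180°, 180°]: -49.8° stays -49.8°.
Negative ⇒ the second point lies to the west; separation 49.8°.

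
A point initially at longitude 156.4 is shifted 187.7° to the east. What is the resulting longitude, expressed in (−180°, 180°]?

-15.9°

Start at +156.4°; shift +187.7° → +344.1°.
+344.1° lies outside (−180°, 180°]; subtract 360° → -15.9°.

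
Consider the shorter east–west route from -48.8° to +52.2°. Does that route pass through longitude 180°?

No

Signed shortest Δλ = ((52.2 − -48.8 + 180) mod 360) − 180 = 101.0°.
Going east by 101.0° from -48.8° reaches +52.2° without touching 180°.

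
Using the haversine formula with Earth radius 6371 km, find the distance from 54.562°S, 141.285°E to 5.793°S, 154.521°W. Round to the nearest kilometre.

Δλ = -154.521 − 141.285 = -295.806°; wrapped into (−180°, 180°]: 64.194°.
Δφ = -5.793 − -54.562 = 48.769°.
a = sin²(Δφ/2) + cos φ₁ · cos φ₂ · sin²(Δλ/2) = 0.333321.
c = 2·atan2(√a, √(1−a)) = 1.23093 rad → d = 6371·c ≈ 7842.28 km.

7842 km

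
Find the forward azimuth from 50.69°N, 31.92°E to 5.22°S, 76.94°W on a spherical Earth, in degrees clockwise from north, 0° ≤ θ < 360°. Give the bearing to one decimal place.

281.5°

Δλ = -76.94 − 31.92 = -108.86°.
θ = atan2( sin Δλ · cos φ₂ , cos φ₁ · sin φ₂ − sin φ₁ · cos φ₂ · cos Δλ )
  = atan2(-0.94239, 0.19144) = -78.517° → normalised to [0°, 360°): 281.483°.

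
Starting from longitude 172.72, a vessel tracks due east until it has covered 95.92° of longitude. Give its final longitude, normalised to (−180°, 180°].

-91.36°

Start at +172.72°; shift +95.92° → +268.64°.
+268.64° lies outside (−180°, 180°]; subtract 360° → -91.36°.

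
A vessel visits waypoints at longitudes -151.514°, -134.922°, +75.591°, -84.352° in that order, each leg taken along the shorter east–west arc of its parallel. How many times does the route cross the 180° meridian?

1

Leg 1: -151.514° → -134.922°, shortest Δλ = 16.592° (east) — does not cross 180°.
Leg 2: -134.922° → +75.591°, shortest Δλ = -149.487° (west) — crosses 180°.
Leg 3: +75.591° → -84.352°, shortest Δλ = -159.943° (west) — does not cross 180°.
Total crossings: 1.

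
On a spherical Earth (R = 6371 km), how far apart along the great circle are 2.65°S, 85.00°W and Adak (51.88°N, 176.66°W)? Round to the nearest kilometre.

10353 km

Δλ = -176.66 − -85.00 = -91.66°.
Δφ = 51.88 − -2.65 = 54.53°.
a = sin²(Δφ/2) + cos φ₁ · cos φ₂ · sin²(Δλ/2) = 0.527119.
c = 2·atan2(√a, √(1−a)) = 1.62506 rad → d = 6371·c ≈ 10353.26 km.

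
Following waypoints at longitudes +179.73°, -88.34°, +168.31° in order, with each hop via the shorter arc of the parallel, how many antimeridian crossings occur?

Leg 1: +179.73° → -88.34°, shortest Δλ = 91.93° (east) — crosses 180°.
Leg 2: -88.34° → +168.31°, shortest Δλ = -103.35° (west) — crosses 180°.
Total crossings: 2.

2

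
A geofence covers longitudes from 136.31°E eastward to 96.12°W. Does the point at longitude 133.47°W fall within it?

Yes

Band width going east from +136.31° to -96.12°: ((-96.12 − 136.31) mod 360) = 127.57°.
Offset of -133.47° east of the west edge: ((-133.47 − 136.31) mod 360) = 90.22°.
90.22° ≤ 127.57° ⇒ inside.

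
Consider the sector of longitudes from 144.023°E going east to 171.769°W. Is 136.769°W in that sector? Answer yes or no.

Band width going east from +144.023° to -171.769°: ((-171.769 − 144.023) mod 360) = 44.208°.
Offset of -136.769° east of the west edge: ((-136.769 − 144.023) mod 360) = 79.208°.
79.208° > 44.208° ⇒ outside.

No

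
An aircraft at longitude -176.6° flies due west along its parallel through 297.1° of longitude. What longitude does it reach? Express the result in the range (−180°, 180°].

-113.7°

Start at -176.6°; shift −297.1° → -473.7°.
-473.7° lies outside (−180°, 180°]; add 360° → -113.7°.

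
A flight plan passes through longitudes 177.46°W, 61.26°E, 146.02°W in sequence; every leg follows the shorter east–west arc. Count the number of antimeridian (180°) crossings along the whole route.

Leg 1: -177.46° → +61.26°, shortest Δλ = -121.28° (west) — crosses 180°.
Leg 2: +61.26° → -146.02°, shortest Δλ = 152.72° (east) — crosses 180°.
Total crossings: 2.

2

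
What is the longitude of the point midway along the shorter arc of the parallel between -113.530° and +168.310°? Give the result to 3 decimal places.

-152.610°

Signed shortest Δλ from -113.530° to +168.310° is -78.160°.
Midpoint longitude = -113.530° + (-78.160°)/2 = -113.530° − 39.080° = -152.610°.
(The naïve average (-113.530 + +168.310)/2 = 27.39° is on the wrong side of the globe.)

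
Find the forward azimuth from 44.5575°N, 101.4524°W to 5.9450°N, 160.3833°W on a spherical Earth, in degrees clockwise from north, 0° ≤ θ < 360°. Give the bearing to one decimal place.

251.4°

Δλ = -160.3833 − -101.4524 = -58.9309°.
θ = atan2( sin Δλ · cos φ₂ , cos φ₁ · sin φ₂ − sin φ₁ · cos φ₂ · cos Δλ )
  = atan2(-0.85194, -0.28634) = -108.578° → normalised to [0°, 360°): 251.422°.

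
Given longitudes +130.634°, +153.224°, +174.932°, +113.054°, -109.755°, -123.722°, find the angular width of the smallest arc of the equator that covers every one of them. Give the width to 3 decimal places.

137.191°

Sort the longitudes: -123.722°, -109.755°, +113.054°, +130.634°, +153.224°, +174.932°.
Eastward gaps between consecutive values (wrapping around): 13.967°, 222.809°, 17.580°, 22.590°, 21.708°, 61.346°.
Largest gap = 222.809° ⇒ minimal covering band is its complement: 360° − 222.809° = 137.191°.
Band runs from +113.054° eastward to -109.755°, crossing the antimeridian.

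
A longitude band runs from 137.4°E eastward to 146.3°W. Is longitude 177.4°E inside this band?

Yes

Band width going east from +137.4° to -146.3°: ((-146.3 − 137.4) mod 360) = 76.3°.
Offset of +177.4° east of the west edge: ((177.4 − 137.4) mod 360) = 40.0°.
40.0° ≤ 76.3° ⇒ inside.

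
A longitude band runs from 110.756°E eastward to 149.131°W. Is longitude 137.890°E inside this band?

Band width going east from +110.756° to -149.131°: ((-149.131 − 110.756) mod 360) = 100.113°.
Offset of +137.890° east of the west edge: ((137.890 − 110.756) mod 360) = 27.134°.
27.134° ≤ 100.113° ⇒ inside.

Yes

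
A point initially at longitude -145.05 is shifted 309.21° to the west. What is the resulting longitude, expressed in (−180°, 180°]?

-94.26°

Start at -145.05°; shift −309.21° → -454.26°.
-454.26° lies outside (−180°, 180°]; add 360° → -94.26°.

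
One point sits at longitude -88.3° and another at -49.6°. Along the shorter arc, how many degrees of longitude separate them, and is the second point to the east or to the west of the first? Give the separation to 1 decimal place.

Raw difference: -49.6 − -88.3 = 38.7°.
Normalise into (−180°, 180°]: 38.7° stays 38.7°.
Positive ⇒ the second point lies to the east; separation 38.7°.

38.7° east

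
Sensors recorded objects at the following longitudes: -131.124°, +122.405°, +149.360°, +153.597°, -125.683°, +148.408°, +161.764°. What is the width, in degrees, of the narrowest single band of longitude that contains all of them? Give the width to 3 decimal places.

111.912°

Sort the longitudes: -131.124°, -125.683°, +122.405°, +148.408°, +149.360°, +153.597°, +161.764°.
Eastward gaps between consecutive values (wrapping around): 5.441°, 248.088°, 26.003°, 0.952°, 4.237°, 8.167°, 67.112°.
Largest gap = 248.088° ⇒ minimal covering band is its complement: 360° − 248.088° = 111.912°.
Band runs from +122.405° eastward to -125.683°, crossing the antimeridian.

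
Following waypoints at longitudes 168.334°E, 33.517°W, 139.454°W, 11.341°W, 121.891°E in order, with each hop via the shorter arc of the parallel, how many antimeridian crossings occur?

Leg 1: +168.334° → -33.517°, shortest Δλ = 158.149° (east) — crosses 180°.
Leg 2: -33.517° → -139.454°, shortest Δλ = -105.937° (west) — does not cross 180°.
Leg 3: -139.454° → -11.341°, shortest Δλ = 128.113° (east) — does not cross 180°.
Leg 4: -11.341° → +121.891°, shortest Δλ = 133.232° (east) — does not cross 180°.
Total crossings: 1.

1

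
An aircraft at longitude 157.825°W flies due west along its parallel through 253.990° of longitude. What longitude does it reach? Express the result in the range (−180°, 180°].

51.815°W

Start at -157.825°; shift −253.990° → -411.815°.
-411.815° lies outside (−180°, 180°]; add 360° → -51.815°.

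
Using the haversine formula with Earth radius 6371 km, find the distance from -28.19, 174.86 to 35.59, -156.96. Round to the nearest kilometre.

7683 km

Δλ = -156.96 − 174.86 = -331.82°; wrapped into (−180°, 180°]: 28.18°.
Δφ = 35.59 − -28.19 = 63.78°.
a = sin²(Δφ/2) + cos φ₁ · cos φ₂ · sin²(Δλ/2) = 0.321569.
c = 2·atan2(√a, √(1−a)) = 1.20589 rad → d = 6371·c ≈ 7682.72 km.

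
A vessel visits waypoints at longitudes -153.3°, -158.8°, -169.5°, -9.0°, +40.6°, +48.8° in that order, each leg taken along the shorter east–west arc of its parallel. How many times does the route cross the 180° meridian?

0

Leg 1: -153.3° → -158.8°, shortest Δλ = -5.5° (west) — does not cross 180°.
Leg 2: -158.8° → -169.5°, shortest Δλ = -10.7° (west) — does not cross 180°.
Leg 3: -169.5° → -9.0°, shortest Δλ = 160.5° (east) — does not cross 180°.
Leg 4: -9.0° → +40.6°, shortest Δλ = 49.6° (east) — does not cross 180°.
Leg 5: +40.6° → +48.8°, shortest Δλ = 8.2° (east) — does not cross 180°.
Total crossings: 0.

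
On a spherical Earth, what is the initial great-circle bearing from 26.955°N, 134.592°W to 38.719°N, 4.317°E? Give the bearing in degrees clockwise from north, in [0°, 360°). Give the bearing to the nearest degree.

32°

Δλ = 4.317 − -134.592 = 138.909°.
θ = atan2( sin Δλ · cos φ₂ , cos φ₁ · sin φ₂ − sin φ₁ · cos φ₂ · cos Δλ )
  = atan2(0.51281, 0.82410) = 31.893° → normalised to [0°, 360°): 31.893°.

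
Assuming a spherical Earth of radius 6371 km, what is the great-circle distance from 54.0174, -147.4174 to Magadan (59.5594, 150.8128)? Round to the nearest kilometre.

3672 km

Δλ = 150.8128 − -147.4174 = 298.2302°; wrapped into (−180°, 180°]: -61.7698°.
Δφ = 59.5594 − 54.0174 = 5.5420°.
a = sin²(Δφ/2) + cos φ₁ · cos φ₂ · sin²(Δλ/2) = 0.080772.
c = 2·atan2(√a, √(1−a)) = 0.57635 rad → d = 6371·c ≈ 3671.94 km.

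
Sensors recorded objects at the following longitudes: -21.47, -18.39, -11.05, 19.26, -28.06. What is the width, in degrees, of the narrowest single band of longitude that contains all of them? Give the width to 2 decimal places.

47.32°

Sort the longitudes: -28.06°, -21.47°, -18.39°, -11.05°, +19.26°.
Eastward gaps between consecutive values (wrapping around): 6.59°, 3.08°, 7.34°, 30.31°, 312.68°.
Largest gap = 312.68° ⇒ minimal covering band is its complement: 360° − 312.68° = 47.32°.
Band runs from -28.06° eastward to +19.26°.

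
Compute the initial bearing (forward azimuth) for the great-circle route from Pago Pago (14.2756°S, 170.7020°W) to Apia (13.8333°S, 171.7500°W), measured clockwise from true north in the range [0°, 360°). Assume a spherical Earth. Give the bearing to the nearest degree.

Δλ = -171.7500 − -170.7020 = -1.0480°.
θ = atan2( sin Δλ · cos φ₂ , cos φ₁ · sin φ₂ − sin φ₁ · cos φ₂ · cos Δλ )
  = atan2(-0.01776, 0.00768) = -66.616° → normalised to [0°, 360°): 293.384°.

293°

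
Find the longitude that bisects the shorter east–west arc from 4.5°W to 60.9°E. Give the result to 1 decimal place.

Signed shortest Δλ from -4.5° to +60.9° is +65.4°.
Midpoint longitude = -4.5° + (+65.4°)/2 = -4.5° + 32.7° = +28.2°.

28.2°E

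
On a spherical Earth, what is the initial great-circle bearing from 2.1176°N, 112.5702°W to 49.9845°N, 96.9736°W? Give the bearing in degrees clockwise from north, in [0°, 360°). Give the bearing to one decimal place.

13.1°

Δλ = -96.9736 − -112.5702 = 15.5966°.
θ = atan2( sin Δλ · cos φ₂ , cos φ₁ · sin φ₂ − sin φ₁ · cos φ₂ · cos Δλ )
  = atan2(0.17288, 0.74246) = 13.107° → normalised to [0°, 360°): 13.107°.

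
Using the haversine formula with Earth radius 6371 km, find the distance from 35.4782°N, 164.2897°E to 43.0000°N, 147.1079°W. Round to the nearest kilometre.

Δλ = -147.1079 − 164.2897 = -311.3976°; wrapped into (−180°, 180°]: 48.6024°.
Δφ = 43.0000 − 35.4782 = 7.5218°.
a = sin²(Δφ/2) + cos φ₁ · cos φ₂ · sin²(Δλ/2) = 0.105168.
c = 2·atan2(√a, √(1−a)) = 0.66053 rad → d = 6371·c ≈ 4208.26 km.

4208 km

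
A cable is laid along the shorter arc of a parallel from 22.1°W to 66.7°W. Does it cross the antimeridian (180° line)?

Signed shortest Δλ = ((-66.7 − -22.1 + 180) mod 360) − 180 = -44.6°.
Going west by 44.6° from -22.1° reaches -66.7° without touching 180°.

No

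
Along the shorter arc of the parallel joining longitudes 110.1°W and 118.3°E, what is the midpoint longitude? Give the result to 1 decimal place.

175.9°W

Signed shortest Δλ from -110.1° to +118.3° is -131.6°.
Midpoint longitude = -110.1° + (-131.6°)/2 = -110.1° − 65.8° = -175.9°.
(The naïve average (-110.1 + +118.3)/2 = 4.1° is on the wrong side of the globe.)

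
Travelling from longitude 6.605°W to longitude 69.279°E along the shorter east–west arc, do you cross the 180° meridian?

Signed shortest Δλ = ((69.279 − -6.605 + 180) mod 360) − 180 = 75.884°.
Going east by 75.884° from -6.605° reaches +69.279° without touching 180°.

No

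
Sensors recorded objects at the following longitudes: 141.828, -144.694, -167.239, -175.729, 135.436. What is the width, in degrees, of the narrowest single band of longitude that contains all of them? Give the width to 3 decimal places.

79.870°

Sort the longitudes: -175.729°, -167.239°, -144.694°, +135.436°, +141.828°.
Eastward gaps between consecutive values (wrapping around): 8.490°, 22.545°, 280.130°, 6.392°, 42.443°.
Largest gap = 280.130° ⇒ minimal covering band is its complement: 360° − 280.130° = 79.870°.
Band runs from +135.436° eastward to -144.694°, crossing the antimeridian.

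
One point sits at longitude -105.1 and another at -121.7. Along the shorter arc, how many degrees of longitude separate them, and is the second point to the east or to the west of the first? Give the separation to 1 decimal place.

16.6° west

Raw difference: -121.7 − -105.1 = -16.6°.
Normalise into (−180°, 180°]: -16.6° stays -16.6°.
Negative ⇒ the second point lies to the west; separation 16.6°.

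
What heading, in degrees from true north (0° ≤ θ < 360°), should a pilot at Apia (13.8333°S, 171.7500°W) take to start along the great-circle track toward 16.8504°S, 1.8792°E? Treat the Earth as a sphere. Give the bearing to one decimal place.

Δλ = 1.8792 − -171.7500 = 173.6292°.
θ = atan2( sin Δλ · cos φ₂ , cos φ₁ · sin φ₂ − sin φ₁ · cos φ₂ · cos Δλ )
  = atan2(0.10620, -0.50889) = 168.212° → normalised to [0°, 360°): 168.212°.

168.2°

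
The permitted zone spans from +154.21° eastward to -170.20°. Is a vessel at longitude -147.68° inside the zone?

Band width going east from +154.21° to -170.20°: ((-170.20 − 154.21) mod 360) = 35.59°.
Offset of -147.68° east of the west edge: ((-147.68 − 154.21) mod 360) = 58.11°.
58.11° > 35.59° ⇒ outside.

No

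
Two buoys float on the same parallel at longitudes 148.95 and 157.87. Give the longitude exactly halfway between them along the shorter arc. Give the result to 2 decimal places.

Signed shortest Δλ from +148.95° to +157.87° is +8.92°.
Midpoint longitude = +148.95° + (+8.92°)/2 = +148.95° + 4.46° = +153.41°.

+153.41°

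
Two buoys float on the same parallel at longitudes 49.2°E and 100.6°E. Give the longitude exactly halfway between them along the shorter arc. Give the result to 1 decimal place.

74.9°E

Signed shortest Δλ from +49.2° to +100.6° is +51.4°.
Midpoint longitude = +49.2° + (+51.4°)/2 = +49.2° + 25.7° = +74.9°.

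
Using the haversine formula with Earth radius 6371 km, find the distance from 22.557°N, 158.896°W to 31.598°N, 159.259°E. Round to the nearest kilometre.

4236 km

Δλ = 159.259 − -158.896 = 318.155°; wrapped into (−180°, 180°]: -41.845°.
Δφ = 31.598 − 22.557 = 9.041°.
a = sin²(Δφ/2) + cos φ₁ · cos φ₂ · sin²(Δλ/2) = 0.106520.
c = 2·atan2(√a, √(1−a)) = 0.66493 rad → d = 6371·c ≈ 4236.28 km.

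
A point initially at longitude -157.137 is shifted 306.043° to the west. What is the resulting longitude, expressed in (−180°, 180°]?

Start at -157.137°; shift −306.043° → -463.180°.
-463.180° lies outside (−180°, 180°]; add 360° → -103.180°.

-103.180°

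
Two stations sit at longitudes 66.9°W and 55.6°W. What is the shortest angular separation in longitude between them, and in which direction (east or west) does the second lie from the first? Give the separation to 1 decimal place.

11.3° east

Raw difference: -55.6 − -66.9 = 11.3°.
Normalise into (−180°, 180°]: 11.3° stays 11.3°.
Positive ⇒ the second point lies to the east; separation 11.3°.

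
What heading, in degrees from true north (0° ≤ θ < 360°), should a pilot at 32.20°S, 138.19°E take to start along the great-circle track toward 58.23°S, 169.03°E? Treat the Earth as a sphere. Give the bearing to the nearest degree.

151°

Δλ = 169.03 − 138.19 = 30.84°.
θ = atan2( sin Δλ · cos φ₂ , cos φ₁ · sin φ₂ − sin φ₁ · cos φ₂ · cos Δλ )
  = atan2(0.26991, -0.47851) = 150.574° → normalised to [0°, 360°): 150.574°.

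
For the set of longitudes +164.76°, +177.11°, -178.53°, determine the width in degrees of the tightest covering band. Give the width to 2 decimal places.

16.71°

Sort the longitudes: -178.53°, +164.76°, +177.11°.
Eastward gaps between consecutive values (wrapping around): 343.29°, 12.35°, 4.36°.
Largest gap = 343.29° ⇒ minimal covering band is its complement: 360° − 343.29° = 16.71°.
Band runs from +164.76° eastward to -178.53°, crossing the antimeridian.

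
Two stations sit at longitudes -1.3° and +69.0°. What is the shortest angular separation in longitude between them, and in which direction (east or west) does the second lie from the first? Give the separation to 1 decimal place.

70.3° east

Raw difference: 69.0 − -1.3 = 70.3°.
Normalise into (−180°, 180°]: 70.3° stays 70.3°.
Positive ⇒ the second point lies to the east; separation 70.3°.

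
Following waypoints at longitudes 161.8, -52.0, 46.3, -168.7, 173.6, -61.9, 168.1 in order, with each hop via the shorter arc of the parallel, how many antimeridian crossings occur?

Leg 1: +161.8° → -52.0°, shortest Δλ = 146.2° (east) — crosses 180°.
Leg 2: -52.0° → +46.3°, shortest Δλ = 98.3° (east) — does not cross 180°.
Leg 3: +46.3° → -168.7°, shortest Δλ = 145.0° (east) — crosses 180°.
Leg 4: -168.7° → +173.6°, shortest Δλ = -17.7° (west) — crosses 180°.
Leg 5: +173.6° → -61.9°, shortest Δλ = 124.5° (east) — crosses 180°.
Leg 6: -61.9° → +168.1°, shortest Δλ = -130.0° (west) — crosses 180°.
Total crossings: 5.

5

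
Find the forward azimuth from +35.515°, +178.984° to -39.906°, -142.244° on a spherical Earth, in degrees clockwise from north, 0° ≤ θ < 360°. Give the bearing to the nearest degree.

151°

Δλ = -142.244 − 178.984 = -321.228°; wrapped into (−180°, 180°]: 38.772°.
θ = atan2( sin Δλ · cos φ₂ , cos φ₁ · sin φ₂ − sin φ₁ · cos φ₂ · cos Δλ )
  = atan2(0.48037, -0.86961) = 151.084° → normalised to [0°, 360°): 151.084°.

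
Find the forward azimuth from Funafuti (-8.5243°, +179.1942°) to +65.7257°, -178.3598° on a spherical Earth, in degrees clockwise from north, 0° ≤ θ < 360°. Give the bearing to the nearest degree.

Δλ = -178.3598 − 179.1942 = -357.5540°; wrapped into (−180°, 180°]: 2.4460°.
θ = atan2( sin Δλ · cos φ₂ , cos φ₁ · sin φ₂ − sin φ₁ · cos φ₂ · cos Δλ )
  = atan2(0.01755, 0.96240) = 1.044° → normalised to [0°, 360°): 1.044°.

1°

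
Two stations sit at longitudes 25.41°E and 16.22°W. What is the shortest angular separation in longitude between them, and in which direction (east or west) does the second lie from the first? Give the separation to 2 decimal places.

Raw difference: -16.22 − 25.41 = -41.63°.
Normalise into (−180°, 180°]: -41.63° stays -41.63°.
Negative ⇒ the second point lies to the west; separation 41.63°.

41.63° west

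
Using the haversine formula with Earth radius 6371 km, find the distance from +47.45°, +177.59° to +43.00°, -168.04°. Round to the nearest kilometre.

1227 km

Δλ = -168.04 − 177.59 = -345.63°; wrapped into (−180°, 180°]: 14.37°.
Δφ = 43.00 − 47.45 = -4.45°.
a = sin²(Δφ/2) + cos φ₁ · cos φ₂ · sin²(Δλ/2) = 0.009244.
c = 2·atan2(√a, √(1−a)) = 0.19259 rad → d = 6371·c ≈ 1226.98 km.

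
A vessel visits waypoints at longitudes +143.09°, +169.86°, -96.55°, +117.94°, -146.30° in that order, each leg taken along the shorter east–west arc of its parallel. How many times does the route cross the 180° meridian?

3

Leg 1: +143.09° → +169.86°, shortest Δλ = 26.77° (east) — does not cross 180°.
Leg 2: +169.86° → -96.55°, shortest Δλ = 93.59° (east) — crosses 180°.
Leg 3: -96.55° → +117.94°, shortest Δλ = -145.51° (west) — crosses 180°.
Leg 4: +117.94° → -146.30°, shortest Δλ = 95.76° (east) — crosses 180°.
Total crossings: 3.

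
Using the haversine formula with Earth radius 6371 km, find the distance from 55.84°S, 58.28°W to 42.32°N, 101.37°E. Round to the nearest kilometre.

Δλ = 101.37 − -58.28 = 159.65°.
Δφ = 42.32 − -55.84 = 98.16°.
a = sin²(Δφ/2) + cos φ₁ · cos φ₂ · sin²(Δλ/2) = 0.973188.
c = 2·atan2(√a, √(1−a)) = 2.81262 rad → d = 6371·c ≈ 17919.22 km.

17919 km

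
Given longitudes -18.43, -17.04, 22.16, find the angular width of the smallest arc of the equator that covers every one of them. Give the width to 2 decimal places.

40.59°

Sort the longitudes: -18.43°, -17.04°, +22.16°.
Eastward gaps between consecutive values (wrapping around): 1.39°, 39.20°, 319.41°.
Largest gap = 319.41° ⇒ minimal covering band is its complement: 360° − 319.41° = 40.59°.
Band runs from -18.43° eastward to +22.16°.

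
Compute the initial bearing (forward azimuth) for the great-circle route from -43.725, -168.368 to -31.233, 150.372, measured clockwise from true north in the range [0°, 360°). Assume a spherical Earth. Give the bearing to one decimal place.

277.0°

Δλ = 150.372 − -168.368 = 318.740°; wrapped into (−180°, 180°]: -41.260°.
θ = atan2( sin Δλ · cos φ₂ , cos φ₁ · sin φ₂ − sin φ₁ · cos φ₂ · cos Δλ )
  = atan2(-0.56390, 0.06957) = -82.967° → normalised to [0°, 360°): 277.033°.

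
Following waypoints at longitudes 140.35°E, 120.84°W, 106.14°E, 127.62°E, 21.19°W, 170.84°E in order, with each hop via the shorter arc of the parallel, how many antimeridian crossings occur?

3

Leg 1: +140.35° → -120.84°, shortest Δλ = 98.81° (east) — crosses 180°.
Leg 2: -120.84° → +106.14°, shortest Δλ = -133.02° (west) — crosses 180°.
Leg 3: +106.14° → +127.62°, shortest Δλ = 21.48° (east) — does not cross 180°.
Leg 4: +127.62° → -21.19°, shortest Δλ = -148.81° (west) — does not cross 180°.
Leg 5: -21.19° → +170.84°, shortest Δλ = -167.97° (west) — crosses 180°.
Total crossings: 3.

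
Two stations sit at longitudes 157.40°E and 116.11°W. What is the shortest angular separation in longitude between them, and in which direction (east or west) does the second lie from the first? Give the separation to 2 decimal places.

86.49° east

Raw difference: -116.11 − 157.40 = -273.51°.
Normalise into (−180°, 180°]: -273.51° + 360° = 86.49°.
Positive ⇒ the second point lies to the east; separation 86.49°.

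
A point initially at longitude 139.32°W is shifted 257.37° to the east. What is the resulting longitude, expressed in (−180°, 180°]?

Start at -139.32°; shift +257.37° → +118.05°.
+118.05° already lies in (−180°, 180°].

118.05°E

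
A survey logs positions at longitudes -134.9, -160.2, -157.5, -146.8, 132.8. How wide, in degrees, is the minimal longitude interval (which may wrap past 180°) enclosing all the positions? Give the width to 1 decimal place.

Sort the longitudes: -160.2°, -157.5°, -146.8°, -134.9°, +132.8°.
Eastward gaps between consecutive values (wrapping around): 2.7°, 10.7°, 11.9°, 267.7°, 67.0°.
Largest gap = 267.7° ⇒ minimal covering band is its complement: 360° − 267.7° = 92.3°.
Band runs from +132.8° eastward to -134.9°, crossing the antimeridian.

92.3°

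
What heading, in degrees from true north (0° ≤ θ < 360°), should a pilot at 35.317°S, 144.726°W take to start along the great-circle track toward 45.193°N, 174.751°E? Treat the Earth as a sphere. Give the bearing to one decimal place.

Δλ = 174.751 − -144.726 = 319.477°; wrapped into (−180°, 180°]: -40.523°.
θ = atan2( sin Δλ · cos φ₂ , cos φ₁ · sin φ₂ − sin φ₁ · cos φ₂ · cos Δλ )
  = atan2(-0.45789, 0.88860) = -27.262° → normalised to [0°, 360°): 332.738°.

332.7°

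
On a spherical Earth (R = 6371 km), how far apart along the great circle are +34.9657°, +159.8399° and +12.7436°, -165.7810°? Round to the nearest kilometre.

4245 km

Δλ = -165.7810 − 159.8399 = -325.6209°; wrapped into (−180°, 180°]: 34.3791°.
Δφ = 12.7436 − 34.9657 = -22.2221°.
a = sin²(Δφ/2) + cos φ₁ · cos φ₂ · sin²(Δλ/2) = 0.106949.
c = 2·atan2(√a, √(1−a)) = 0.66632 rad → d = 6371·c ≈ 4245.13 km.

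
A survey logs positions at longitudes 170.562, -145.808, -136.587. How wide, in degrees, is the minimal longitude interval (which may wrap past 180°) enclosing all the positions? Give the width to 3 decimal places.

52.851°

Sort the longitudes: -145.808°, -136.587°, +170.562°.
Eastward gaps between consecutive values (wrapping around): 9.221°, 307.149°, 43.630°.
Largest gap = 307.149° ⇒ minimal covering band is its complement: 360° − 307.149° = 52.851°.
Band runs from +170.562° eastward to -136.587°, crossing the antimeridian.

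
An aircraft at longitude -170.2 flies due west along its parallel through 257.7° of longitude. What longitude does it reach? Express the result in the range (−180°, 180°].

-67.9°

Start at -170.2°; shift −257.7° → -427.9°.
-427.9° lies outside (−180°, 180°]; add 360° → -67.9°.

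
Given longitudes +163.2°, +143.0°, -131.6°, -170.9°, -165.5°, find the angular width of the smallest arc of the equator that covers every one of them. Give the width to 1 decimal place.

Sort the longitudes: -170.9°, -165.5°, -131.6°, +143.0°, +163.2°.
Eastward gaps between consecutive values (wrapping around): 5.4°, 33.9°, 274.6°, 20.2°, 25.9°.
Largest gap = 274.6° ⇒ minimal covering band is its complement: 360° − 274.6° = 85.4°.
Band runs from +143.0° eastward to -131.6°, crossing the antimeridian.

85.4°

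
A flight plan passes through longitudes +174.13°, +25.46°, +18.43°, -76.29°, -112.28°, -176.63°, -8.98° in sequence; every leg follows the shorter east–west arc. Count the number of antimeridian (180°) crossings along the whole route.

0

Leg 1: +174.13° → +25.46°, shortest Δλ = -148.67° (west) — does not cross 180°.
Leg 2: +25.46° → +18.43°, shortest Δλ = -7.03° (west) — does not cross 180°.
Leg 3: +18.43° → -76.29°, shortest Δλ = -94.72° (west) — does not cross 180°.
Leg 4: -76.29° → -112.28°, shortest Δλ = -35.99° (west) — does not cross 180°.
Leg 5: -112.28° → -176.63°, shortest Δλ = -64.35° (west) — does not cross 180°.
Leg 6: -176.63° → -8.98°, shortest Δλ = 167.65° (east) — does not cross 180°.
Total crossings: 0.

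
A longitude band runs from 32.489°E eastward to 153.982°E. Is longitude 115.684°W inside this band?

No

Band width going east from +32.489° to +153.982°: ((153.982 − 32.489) mod 360) = 121.493°.
Offset of -115.684° east of the west edge: ((-115.684 − 32.489) mod 360) = 211.827°.
211.827° > 121.493° ⇒ outside.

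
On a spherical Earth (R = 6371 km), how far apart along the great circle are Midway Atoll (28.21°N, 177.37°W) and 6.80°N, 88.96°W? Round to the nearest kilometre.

9496 km

Δλ = -88.96 − -177.37 = 88.41°.
Δφ = 6.80 − 28.21 = -21.41°.
a = sin²(Δφ/2) + cos φ₁ · cos φ₂ · sin²(Δλ/2) = 0.459875.
c = 2·atan2(√a, √(1−a)) = 1.49046 rad → d = 6371·c ≈ 9495.72 km.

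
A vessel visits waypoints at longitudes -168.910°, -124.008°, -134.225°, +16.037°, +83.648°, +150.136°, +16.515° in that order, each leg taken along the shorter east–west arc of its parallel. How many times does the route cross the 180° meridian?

Leg 1: -168.910° → -124.008°, shortest Δλ = 44.902° (east) — does not cross 180°.
Leg 2: -124.008° → -134.225°, shortest Δλ = -10.217° (west) — does not cross 180°.
Leg 3: -134.225° → +16.037°, shortest Δλ = 150.262° (east) — does not cross 180°.
Leg 4: +16.037° → +83.648°, shortest Δλ = 67.611° (east) — does not cross 180°.
Leg 5: +83.648° → +150.136°, shortest Δλ = 66.488° (east) — does not cross 180°.
Leg 6: +150.136° → +16.515°, shortest Δλ = -133.621° (west) — does not cross 180°.
Total crossings: 0.

0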